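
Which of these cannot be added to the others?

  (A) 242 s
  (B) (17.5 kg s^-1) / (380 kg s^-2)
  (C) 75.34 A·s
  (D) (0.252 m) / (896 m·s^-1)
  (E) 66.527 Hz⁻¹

(C)

In SI base units:
  (A) s
  (B) [kg·s⁻¹] / [kg·s⁻²] = s
  (C) A·s = s·A
  (D) [m] / [m·s⁻¹] = s
  (E) Hz⁻¹ = (s⁻¹)⁻¹ = s
All reduce to s except (C), which is s·A.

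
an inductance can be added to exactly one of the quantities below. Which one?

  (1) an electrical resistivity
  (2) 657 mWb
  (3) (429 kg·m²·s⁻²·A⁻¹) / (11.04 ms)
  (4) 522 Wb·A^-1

(4)

Reference: [inductance] = kg·m²·s⁻²·A⁻².
Each option:
  (1) [electrical resistivity] = kg·m³·s⁻³·A⁻²
  (2) Wb = V·s = kg·m²·s⁻²·A⁻¹
  (3) [kg·m²·s⁻²·A⁻¹] / [s] = kg·m²·s⁻³·A⁻¹
  (4) Wb·A⁻¹ = V·s·A⁻¹ = kg·m²·s⁻²·A⁻²  ← same
Only (4) matches kg·m²·s⁻²·A⁻².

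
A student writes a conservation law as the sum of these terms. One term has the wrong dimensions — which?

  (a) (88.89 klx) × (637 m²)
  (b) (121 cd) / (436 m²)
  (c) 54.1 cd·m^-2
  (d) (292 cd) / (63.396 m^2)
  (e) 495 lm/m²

(a)

Work out the base dimensions of each:
  (a) [m⁻²·cd] · [m²] = cd
  (b) [cd] / [m²] = m⁻²·cd
  (c) cd·m⁻² = m⁻²·cd
  (d) [cd] / [m²] = m⁻²·cd
  (e) lm·m⁻² = cd·m⁻² = m⁻²·cd
All reduce to m⁻²·cd except (a), which is cd.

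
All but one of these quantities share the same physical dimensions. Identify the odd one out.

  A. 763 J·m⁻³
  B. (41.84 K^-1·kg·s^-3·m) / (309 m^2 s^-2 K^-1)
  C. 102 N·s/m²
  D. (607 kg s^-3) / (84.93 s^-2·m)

Expand each in SI base units:
  A. J·m⁻³ = N·m·m⁻³ = kg·m⁻¹·s⁻²
  B. [kg·m·s⁻³·K⁻¹] / [m²·s⁻²·K⁻¹] = kg·m⁻¹·s⁻¹
  C. N·s·m⁻² = kg·m·s⁻²·s·m⁻² = kg·m⁻¹·s⁻¹
  D. [kg·s⁻³] / [m·s⁻²] = kg·m⁻¹·s⁻¹
All reduce to kg·m⁻¹·s⁻¹ except A., which is kg·m⁻¹·s⁻².

A.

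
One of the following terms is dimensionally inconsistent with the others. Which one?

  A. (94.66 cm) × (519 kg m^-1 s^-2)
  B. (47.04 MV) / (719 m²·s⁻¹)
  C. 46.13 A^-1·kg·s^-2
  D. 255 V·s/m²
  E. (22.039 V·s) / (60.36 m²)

Dimensions:
  A. [m] · [kg·m⁻¹·s⁻²] = kg·s⁻²
  B. [kg·m²·s⁻³·A⁻¹] / [m²·s⁻¹] = kg·s⁻²·A⁻¹
  C. kg·s⁻²·A⁻¹
  D. V·s·m⁻² = J·C⁻¹·s·m⁻² = kg·s⁻²·A⁻¹
  E. [kg·m²·s⁻²·A⁻¹] / [m²] = kg·s⁻²·A⁻¹
All reduce to kg·s⁻²·A⁻¹ except A., which is kg·s⁻².

A.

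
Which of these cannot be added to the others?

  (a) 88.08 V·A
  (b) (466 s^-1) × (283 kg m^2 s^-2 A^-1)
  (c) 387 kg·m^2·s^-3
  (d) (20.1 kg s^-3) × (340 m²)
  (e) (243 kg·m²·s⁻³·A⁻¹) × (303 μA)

Reduce each to base SI dimensions:
  (a) V·A = J·C⁻¹·A = kg·m²·s⁻³
  (b) [s⁻¹] · [kg·m²·s⁻²·A⁻¹] = kg·m²·s⁻³·A⁻¹
  (c) kg·m²·s⁻³
  (d) [kg·s⁻³] · [m²] = kg·m²·s⁻³
  (e) [kg·m²·s⁻³·A⁻¹] · [A] = kg·m²·s⁻³
All reduce to kg·m²·s⁻³ except (b), which is kg·m²·s⁻³·A⁻¹.

(b)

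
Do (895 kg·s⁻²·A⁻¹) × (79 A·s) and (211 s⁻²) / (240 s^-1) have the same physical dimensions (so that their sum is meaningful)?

In SI base units:
  (895 kg·s⁻²·A⁻¹) × (79 A·s):  [kg·s⁻²·A⁻¹] · [s·A] = kg·s⁻¹
  (211 s⁻²) / (240 s^-1):  [s⁻²] / [s⁻¹] = s⁻¹
kg·s⁻¹ ≠ s⁻¹, so they cannot be added.

No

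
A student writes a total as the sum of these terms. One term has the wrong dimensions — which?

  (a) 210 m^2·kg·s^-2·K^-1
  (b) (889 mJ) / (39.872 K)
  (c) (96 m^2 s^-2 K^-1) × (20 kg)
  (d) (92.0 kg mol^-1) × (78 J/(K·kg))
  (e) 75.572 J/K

(d)

Dimensions:
  (a) kg·m²·s⁻²·K⁻¹
  (b) [kg·m²·s⁻²] / [K] = kg·m²·s⁻²·K⁻¹
  (c) [m²·s⁻²·K⁻¹] · [kg] = kg·m²·s⁻²·K⁻¹
  (d) [kg·mol⁻¹] · [m²·s⁻²·K⁻¹] = kg·m²·s⁻²·K⁻¹·mol⁻¹
  (e) J·K⁻¹ = N·m·K⁻¹ = kg·m²·s⁻²·K⁻¹
All reduce to kg·m²·s⁻²·K⁻¹ except (d), which is kg·m²·s⁻²·K⁻¹·mol⁻¹.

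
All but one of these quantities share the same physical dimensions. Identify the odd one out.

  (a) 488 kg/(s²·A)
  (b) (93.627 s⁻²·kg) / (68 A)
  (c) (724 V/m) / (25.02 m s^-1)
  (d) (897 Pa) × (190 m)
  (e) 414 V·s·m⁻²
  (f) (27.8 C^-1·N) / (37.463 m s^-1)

(d)

Work out the base dimensions of each:
  (a) kg·s⁻²·A⁻¹
  (b) [kg·s⁻²] / [A] = kg·s⁻²·A⁻¹
  (c) [kg·m·s⁻³·A⁻¹] / [m·s⁻¹] = kg·s⁻²·A⁻¹
  (d) [kg·m⁻¹·s⁻²] · [m] = kg·s⁻²
  (e) V·s·m⁻² = J·C⁻¹·s·m⁻² = kg·s⁻²·A⁻¹
  (f) [kg·m·s⁻³·A⁻¹] / [m·s⁻¹] = kg·s⁻²·A⁻¹
All reduce to kg·s⁻²·A⁻¹ except (d), which is kg·s⁻².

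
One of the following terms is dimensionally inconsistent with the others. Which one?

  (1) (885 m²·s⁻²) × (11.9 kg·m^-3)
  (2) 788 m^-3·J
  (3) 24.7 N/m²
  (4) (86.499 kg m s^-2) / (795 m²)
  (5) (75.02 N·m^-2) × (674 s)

(5)

Reduce each to base SI dimensions:
  (1) [m²·s⁻²] · [kg·m⁻³] = kg·m⁻¹·s⁻²
  (2) J·m⁻³ = N·m·m⁻³ = kg·m⁻¹·s⁻²
  (3) N·m⁻² = kg·m·s⁻²·m⁻² = kg·m⁻¹·s⁻²
  (4) [kg·m·s⁻²] / [m²] = kg·m⁻¹·s⁻²
  (5) [kg·m⁻¹·s⁻²] · [s] = kg·m⁻¹·s⁻¹
All reduce to kg·m⁻¹·s⁻² except (5), which is kg·m⁻¹·s⁻¹.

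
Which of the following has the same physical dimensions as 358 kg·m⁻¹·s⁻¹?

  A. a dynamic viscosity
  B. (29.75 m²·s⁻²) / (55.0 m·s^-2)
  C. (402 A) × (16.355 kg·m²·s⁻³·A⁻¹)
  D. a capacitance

A.

Reference: kg·m⁻¹·s⁻¹.
Each option:
  A. [dynamic viscosity] = kg·m⁻¹·s⁻¹  ← same
  B. [m²·s⁻²] / [m·s⁻²] = m
  C. [A] · [kg·m²·s⁻³·A⁻¹] = kg·m²·s⁻³
  D. [capacitance] = kg⁻¹·m⁻²·s⁴·A²
Only A. matches kg·m⁻¹·s⁻¹.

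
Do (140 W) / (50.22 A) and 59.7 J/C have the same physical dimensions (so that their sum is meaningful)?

Yes

In SI base units:
  (140 W) / (50.22 A):  [kg·m²·s⁻³] / [A] = kg·m²·s⁻³·A⁻¹
  59.7 J/C:  J·C⁻¹ = N·m·(s·A)⁻¹ = kg·m²·s⁻³·A⁻¹
Both are kg·m²·s⁻³·A⁻¹, so they have the same dimensions and can be added.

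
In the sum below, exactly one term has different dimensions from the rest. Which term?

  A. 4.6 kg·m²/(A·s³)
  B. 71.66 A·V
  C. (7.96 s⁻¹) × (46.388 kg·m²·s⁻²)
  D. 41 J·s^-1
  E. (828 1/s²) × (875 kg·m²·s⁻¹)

A.

Reduce each to base SI dimensions:
  A. kg·m²·s⁻³·A⁻¹
  B. V·A = J·C⁻¹·A = kg·m²·s⁻³
  C. [s⁻¹] · [kg·m²·s⁻²] = kg·m²·s⁻³
  D. J·s⁻¹ = N·m·s⁻¹ = kg·m²·s⁻³
  E. [s⁻²] · [kg·m²·s⁻¹] = kg·m²·s⁻³
All reduce to kg·m²·s⁻³ except A., which is kg·m²·s⁻³·A⁻¹.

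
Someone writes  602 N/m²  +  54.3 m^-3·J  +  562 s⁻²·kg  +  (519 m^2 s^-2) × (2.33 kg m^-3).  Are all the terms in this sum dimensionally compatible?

No

Reduce each to base SI dimensions:
  602 N/m²:  N·m⁻² = kg·m·s⁻²·m⁻² = kg·m⁻¹·s⁻²
  54.3 m^-3·J:  J·m⁻³ = N·m·m⁻³ = kg·m⁻¹·s⁻²
  562 s⁻²·kg:  kg·s⁻²
  (519 m^2 s^-2) × (2.33 kg m^-3):  [m²·s⁻²] · [kg·m⁻³] = kg·m⁻¹·s⁻²
The terms do not share a single dimension (kg·m⁻¹·s⁻² vs kg·s⁻²).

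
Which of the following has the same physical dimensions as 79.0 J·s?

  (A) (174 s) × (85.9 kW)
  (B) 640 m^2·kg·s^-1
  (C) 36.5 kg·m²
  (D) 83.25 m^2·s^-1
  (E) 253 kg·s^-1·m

Reference: J·s = N·m·s = kg·m²·s⁻¹.
Each option:
  (A) [s] · [kg·m²·s⁻³] = kg·m²·s⁻²
  (B) kg·m²·s⁻¹  ← same
  (C) kg·m²
  (D) m²·s⁻¹
  (E) kg·m·s⁻¹
Only (B) matches kg·m²·s⁻¹.

(B)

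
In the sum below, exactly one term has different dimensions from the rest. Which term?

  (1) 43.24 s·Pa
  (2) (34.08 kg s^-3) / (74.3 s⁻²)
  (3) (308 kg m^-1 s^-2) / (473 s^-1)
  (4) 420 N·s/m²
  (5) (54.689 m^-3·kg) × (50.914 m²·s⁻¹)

Expand each in SI base units:
  (1) Pa·s = N·m⁻²·s = kg·m⁻¹·s⁻¹
  (2) [kg·s⁻³] / [s⁻²] = kg·s⁻¹
  (3) [kg·m⁻¹·s⁻²] / [s⁻¹] = kg·m⁻¹·s⁻¹
  (4) N·s·m⁻² = kg·m·s⁻²·s·m⁻² = kg·m⁻¹·s⁻¹
  (5) [kg·m⁻³] · [m²·s⁻¹] = kg·m⁻¹·s⁻¹
All reduce to kg·m⁻¹·s⁻¹ except (2), which is kg·s⁻¹.

(2)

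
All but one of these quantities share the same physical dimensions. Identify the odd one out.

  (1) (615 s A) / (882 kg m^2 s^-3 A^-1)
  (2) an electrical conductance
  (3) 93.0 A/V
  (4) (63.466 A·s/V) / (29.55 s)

Reduce each to base SI dimensions:
  (1) [s·A] / [kg·m²·s⁻³·A⁻¹] = kg⁻¹·m⁻²·s⁴·A²
  (2) [electrical conductance] = kg⁻¹·m⁻²·s³·A²
  (3) A·V⁻¹ = A·(J·C⁻¹)⁻¹ = kg⁻¹·m⁻²·s³·A²
  (4) [kg⁻¹·m⁻²·s⁴·A²] / [s] = kg⁻¹·m⁻²·s³·A²
All reduce to kg⁻¹·m⁻²·s³·A² except (1), which is kg⁻¹·m⁻²·s⁴·A².

(1)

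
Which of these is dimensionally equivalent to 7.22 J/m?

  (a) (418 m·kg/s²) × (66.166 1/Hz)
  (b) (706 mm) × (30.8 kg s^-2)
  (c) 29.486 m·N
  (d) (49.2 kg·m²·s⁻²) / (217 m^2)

Reference: J·m⁻¹ = N·m·m⁻¹ = kg·m·s⁻².
Each option:
  (a) [kg·m·s⁻²] · [s] = kg·m·s⁻¹
  (b) [m] · [kg·s⁻²] = kg·m·s⁻²  ← same
  (c) N·m = kg·m·s⁻²·m = kg·m²·s⁻²
  (d) [kg·m²·s⁻²] / [m²] = kg·s⁻²
Only (b) matches kg·m·s⁻².

(b)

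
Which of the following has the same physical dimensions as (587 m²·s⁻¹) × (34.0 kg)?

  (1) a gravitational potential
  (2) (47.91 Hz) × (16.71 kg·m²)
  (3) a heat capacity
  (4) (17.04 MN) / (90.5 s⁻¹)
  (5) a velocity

Reference: [m²·s⁻¹] · [kg] = kg·m²·s⁻¹.
Each option:
  (1) [gravitational potential] = m²·s⁻²
  (2) [s⁻¹] · [kg·m²] = kg·m²·s⁻¹  ← same
  (3) [heat capacity] = kg·m²·s⁻²·K⁻¹
  (4) [kg·m·s⁻²] / [s⁻¹] = kg·m·s⁻¹
  (5) [velocity] = m·s⁻¹
Only (2) matches kg·m²·s⁻¹.

(2)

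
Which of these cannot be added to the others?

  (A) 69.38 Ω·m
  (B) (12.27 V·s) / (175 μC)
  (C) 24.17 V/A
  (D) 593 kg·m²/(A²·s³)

(A)

In SI base units:
  (A) Ω·m = V·A⁻¹·m = kg·m³·s⁻³·A⁻²
  (B) [kg·m²·s⁻²·A⁻¹] / [s·A] = kg·m²·s⁻³·A⁻²
  (C) V·A⁻¹ = J·C⁻¹·A⁻¹ = kg·m²·s⁻³·A⁻²
  (D) kg·m²·s⁻³·A⁻²
All reduce to kg·m²·s⁻³·A⁻² except (A), which is kg·m³·s⁻³·A⁻².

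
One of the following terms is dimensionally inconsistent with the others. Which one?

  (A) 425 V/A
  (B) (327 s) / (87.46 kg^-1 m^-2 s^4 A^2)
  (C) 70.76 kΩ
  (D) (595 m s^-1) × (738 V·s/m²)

(D)

Expand each in SI base units:
  (A) V·A⁻¹ = J·C⁻¹·A⁻¹ = kg·m²·s⁻³·A⁻²
  (B) [s] / [kg⁻¹·m⁻²·s⁴·A²] = kg·m²·s⁻³·A⁻²
  (C) Ω = V·A⁻¹ = kg·m²·s⁻³·A⁻²
  (D) [m·s⁻¹] · [kg·s⁻²·A⁻¹] = kg·m·s⁻³·A⁻¹
All reduce to kg·m²·s⁻³·A⁻² except (D), which is kg·m·s⁻³·A⁻¹.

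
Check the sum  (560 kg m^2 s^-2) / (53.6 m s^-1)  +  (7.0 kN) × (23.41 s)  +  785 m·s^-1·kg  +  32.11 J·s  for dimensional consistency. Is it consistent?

No

Work out the base dimensions of each:
  (560 kg m^2 s^-2) / (53.6 m s^-1):  [kg·m²·s⁻²] / [m·s⁻¹] = kg·m·s⁻¹
  (7.0 kN) × (23.41 s):  [kg·m·s⁻²] · [s] = kg·m·s⁻¹
  785 m·s^-1·kg:  kg·m·s⁻¹
  32.11 J·s:  J·s = N·m·s = kg·m²·s⁻¹
The terms do not share a single dimension (kg·m²·s⁻¹ vs kg·m·s⁻¹).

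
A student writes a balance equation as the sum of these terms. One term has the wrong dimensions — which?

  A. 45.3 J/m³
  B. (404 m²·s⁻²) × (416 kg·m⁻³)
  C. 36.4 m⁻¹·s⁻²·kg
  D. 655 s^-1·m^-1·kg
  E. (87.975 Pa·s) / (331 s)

D.

Expand each in SI base units:
  A. J·m⁻³ = N·m·m⁻³ = kg·m⁻¹·s⁻²
  B. [m²·s⁻²] · [kg·m⁻³] = kg·m⁻¹·s⁻²
  C. kg·m⁻¹·s⁻²
  D. kg·m⁻¹·s⁻¹
  E. [kg·m⁻¹·s⁻¹] / [s] = kg·m⁻¹·s⁻²
All reduce to kg·m⁻¹·s⁻² except D., which is kg·m⁻¹·s⁻¹.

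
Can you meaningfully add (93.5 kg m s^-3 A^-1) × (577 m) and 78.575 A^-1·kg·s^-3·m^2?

Yes

Reduce each to base SI dimensions:
  (93.5 kg m s^-3 A^-1) × (577 m):  [kg·m·s⁻³·A⁻¹] · [m] = kg·m²·s⁻³·A⁻¹
  78.575 A^-1·kg·s^-3·m^2:  kg·m²·s⁻³·A⁻¹
Both are kg·m²·s⁻³·A⁻¹, so they have the same dimensions and can be added.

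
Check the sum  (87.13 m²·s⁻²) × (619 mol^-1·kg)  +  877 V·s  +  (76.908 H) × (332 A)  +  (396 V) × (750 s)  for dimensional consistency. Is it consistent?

Dimensions:
  (87.13 m²·s⁻²) × (619 mol^-1·kg):  [m²·s⁻²] · [kg·mol⁻¹] = kg·m²·s⁻²·mol⁻¹
  877 V·s:  V·s = J·C⁻¹·s = kg·m²·s⁻²·A⁻¹
  (76.908 H) × (332 A):  [kg·m²·s⁻²·A⁻²] · [A] = kg·m²·s⁻²·A⁻¹
  (396 V) × (750 s):  [kg·m²·s⁻³·A⁻¹] · [s] = kg·m²·s⁻²·A⁻¹
The terms do not share a single dimension (kg·m²·s⁻²·A⁻¹ vs kg·m²·s⁻²·mol⁻¹).

No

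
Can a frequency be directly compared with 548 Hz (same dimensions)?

Yes

Dimensions:
  a frequency:  [frequency] = s⁻¹
  548 Hz:  Hz = s⁻¹
Both are s⁻¹, so they have the same dimensions and can be added.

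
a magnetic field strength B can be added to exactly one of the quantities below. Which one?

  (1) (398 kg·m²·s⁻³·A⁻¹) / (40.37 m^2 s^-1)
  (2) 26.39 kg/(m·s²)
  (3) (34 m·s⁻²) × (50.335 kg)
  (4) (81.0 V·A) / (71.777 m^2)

Reference: [magnetic field strength B] = kg·s⁻²·A⁻¹.
Each option:
  (1) [kg·m²·s⁻³·A⁻¹] / [m²·s⁻¹] = kg·s⁻²·A⁻¹  ← same
  (2) kg·m⁻¹·s⁻²
  (3) [m·s⁻²] · [kg] = kg·m·s⁻²
  (4) [kg·m²·s⁻³] / [m²] = kg·s⁻³
Only (1) matches kg·s⁻²·A⁻¹.

(1)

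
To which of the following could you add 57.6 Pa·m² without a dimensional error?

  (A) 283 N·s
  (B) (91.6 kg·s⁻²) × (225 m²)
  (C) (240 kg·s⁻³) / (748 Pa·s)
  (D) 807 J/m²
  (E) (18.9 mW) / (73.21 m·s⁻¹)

Reference: Pa·m² = N·m⁻²·m² = kg·m·s⁻².
Each option:
  (A) N·s = kg·m·s⁻²·s = kg·m·s⁻¹
  (B) [kg·s⁻²] · [m²] = kg·m²·s⁻²
  (C) [kg·s⁻³] / [kg·m⁻¹·s⁻¹] = m·s⁻²
  (D) J·m⁻² = N·m·m⁻² = kg·s⁻²
  (E) [kg·m²·s⁻³] / [m·s⁻¹] = kg·m·s⁻²  ← same
Only (E) matches kg·m·s⁻².

(E)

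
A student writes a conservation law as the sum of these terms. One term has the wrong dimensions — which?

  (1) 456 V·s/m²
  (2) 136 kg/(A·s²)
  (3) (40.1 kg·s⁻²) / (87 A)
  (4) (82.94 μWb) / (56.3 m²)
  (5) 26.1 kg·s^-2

(5)

Work out the base dimensions of each:
  (1) V·s·m⁻² = J·C⁻¹·s·m⁻² = kg·s⁻²·A⁻¹
  (2) kg·s⁻²·A⁻¹
  (3) [kg·s⁻²] / [A] = kg·s⁻²·A⁻¹
  (4) [kg·m²·s⁻²·A⁻¹] / [m²] = kg·s⁻²·A⁻¹
  (5) kg·s⁻²
All reduce to kg·s⁻²·A⁻¹ except (5), which is kg·s⁻².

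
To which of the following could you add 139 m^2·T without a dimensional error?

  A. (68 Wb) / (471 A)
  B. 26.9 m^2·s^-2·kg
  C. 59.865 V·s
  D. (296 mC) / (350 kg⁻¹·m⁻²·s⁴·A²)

C.

Reference: T·m² = Wb·m⁻²·m² = kg·m²·s⁻²·A⁻¹.
Each option:
  A. [kg·m²·s⁻²·A⁻¹] / [A] = kg·m²·s⁻²·A⁻²
  B. kg·m²·s⁻²
  C. V·s = J·C⁻¹·s = kg·m²·s⁻²·A⁻¹  ← same
  D. [s·A] / [kg⁻¹·m⁻²·s⁴·A²] = kg·m²·s⁻³·A⁻¹
Only C. matches kg·m²·s⁻²·A⁻¹.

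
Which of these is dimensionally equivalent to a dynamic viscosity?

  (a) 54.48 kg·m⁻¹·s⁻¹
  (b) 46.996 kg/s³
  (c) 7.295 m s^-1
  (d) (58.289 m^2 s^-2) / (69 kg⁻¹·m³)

Reference: [dynamic viscosity] = kg·m⁻¹·s⁻¹.
Each option:
  (a) kg·m⁻¹·s⁻¹  ← same
  (b) kg·s⁻³
  (c) m·s⁻¹
  (d) [m²·s⁻²] / [kg⁻¹·m³] = kg·m⁻¹·s⁻²
Only (a) matches kg·m⁻¹·s⁻¹.

(a)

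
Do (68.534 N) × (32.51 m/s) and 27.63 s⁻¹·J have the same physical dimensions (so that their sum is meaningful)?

In SI base units:
  (68.534 N) × (32.51 m/s):  [kg·m·s⁻²] · [m·s⁻¹] = kg·m²·s⁻³
  27.63 s⁻¹·J:  J·s⁻¹ = N·m·s⁻¹ = kg·m²·s⁻³
Both are kg·m²·s⁻³, so they have the same dimensions and can be added.

Yes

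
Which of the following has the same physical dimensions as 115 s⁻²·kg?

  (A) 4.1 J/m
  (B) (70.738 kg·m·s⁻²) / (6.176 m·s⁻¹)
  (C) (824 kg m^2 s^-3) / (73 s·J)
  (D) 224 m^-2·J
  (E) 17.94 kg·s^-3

Reference: kg·s⁻².
Each option:
  (A) J·m⁻¹ = N·m·m⁻¹ = kg·m·s⁻²
  (B) [kg·m·s⁻²] / [m·s⁻¹] = kg·s⁻¹
  (C) [kg·m²·s⁻³] / [kg·m²·s⁻¹] = s⁻²
  (D) J·m⁻² = N·m·m⁻² = kg·s⁻²  ← same
  (E) kg·s⁻³
Only (D) matches kg·s⁻².

(D)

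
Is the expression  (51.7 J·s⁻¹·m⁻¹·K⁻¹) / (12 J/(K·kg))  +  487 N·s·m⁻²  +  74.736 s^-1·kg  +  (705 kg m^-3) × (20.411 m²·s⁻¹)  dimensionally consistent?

Reduce each to base SI dimensions:
  (51.7 J·s⁻¹·m⁻¹·K⁻¹) / (12 J/(K·kg)):  [kg·m·s⁻³·K⁻¹] / [m²·s⁻²·K⁻¹] = kg·m⁻¹·s⁻¹
  487 N·s·m⁻²:  N·s·m⁻² = kg·m·s⁻²·s·m⁻² = kg·m⁻¹·s⁻¹
  74.736 s^-1·kg:  kg·s⁻¹
  (705 kg m^-3) × (20.411 m²·s⁻¹):  [kg·m⁻³] · [m²·s⁻¹] = kg·m⁻¹·s⁻¹
The terms do not share a single dimension (kg·m⁻¹·s⁻¹ vs kg·s⁻¹).

No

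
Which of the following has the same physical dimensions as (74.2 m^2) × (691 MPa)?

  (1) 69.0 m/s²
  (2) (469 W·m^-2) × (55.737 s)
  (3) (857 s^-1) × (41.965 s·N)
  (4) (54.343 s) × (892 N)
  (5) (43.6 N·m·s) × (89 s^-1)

(3)

Reference: [m²] · [kg·m⁻¹·s⁻²] = kg·m·s⁻².
Each option:
  (1) m·s⁻²
  (2) [kg·s⁻³] · [s] = kg·s⁻²
  (3) [s⁻¹] · [kg·m·s⁻¹] = kg·m·s⁻²  ← same
  (4) [s] · [kg·m·s⁻²] = kg·m·s⁻¹
  (5) [kg·m²·s⁻¹] · [s⁻¹] = kg·m²·s⁻²
Only (3) matches kg·m·s⁻².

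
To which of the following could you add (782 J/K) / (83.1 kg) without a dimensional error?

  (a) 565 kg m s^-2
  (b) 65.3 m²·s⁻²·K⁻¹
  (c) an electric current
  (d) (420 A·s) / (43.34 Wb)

(b)

Reference: [kg·m²·s⁻²·K⁻¹] / [kg] = m²·s⁻²·K⁻¹.
Each option:
  (a) kg·m·s⁻²
  (b) m²·s⁻²·K⁻¹  ← same
  (c) [electric current] = A
  (d) [s·A] / [kg·m²·s⁻²·A⁻¹] = kg⁻¹·m⁻²·s³·A²
Only (b) matches m²·s⁻²·K⁻¹.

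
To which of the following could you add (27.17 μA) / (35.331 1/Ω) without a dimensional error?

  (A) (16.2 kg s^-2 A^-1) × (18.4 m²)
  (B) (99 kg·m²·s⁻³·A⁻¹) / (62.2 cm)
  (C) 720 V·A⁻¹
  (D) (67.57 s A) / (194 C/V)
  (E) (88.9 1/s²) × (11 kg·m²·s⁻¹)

(D)

Reference: [A] / [kg⁻¹·m⁻²·s³·A²] = kg·m²·s⁻³·A⁻¹.
Each option:
  (A) [kg·s⁻²·A⁻¹] · [m²] = kg·m²·s⁻²·A⁻¹
  (B) [kg·m²·s⁻³·A⁻¹] / [m] = kg·m·s⁻³·A⁻¹
  (C) V·A⁻¹ = J·C⁻¹·A⁻¹ = kg·m²·s⁻³·A⁻²
  (D) [s·A] / [kg⁻¹·m⁻²·s⁴·A²] = kg·m²·s⁻³·A⁻¹  ← same
  (E) [s⁻²] · [kg·m²·s⁻¹] = kg·m²·s⁻³
Only (D) matches kg·m²·s⁻³·A⁻¹.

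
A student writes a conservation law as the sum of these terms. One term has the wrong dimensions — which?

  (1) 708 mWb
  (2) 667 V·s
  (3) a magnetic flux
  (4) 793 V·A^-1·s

(4)

Dimensions:
  (1) Wb = V·s = kg·m²·s⁻²·A⁻¹
  (2) V·s = J·C⁻¹·s = kg·m²·s⁻²·A⁻¹
  (3) [magnetic flux] = kg·m²·s⁻²·A⁻¹
  (4) V·s·A⁻¹ = J·C⁻¹·s·A⁻¹ = kg·m²·s⁻²·A⁻²
All reduce to kg·m²·s⁻²·A⁻¹ except (4), which is kg·m²·s⁻²·A⁻².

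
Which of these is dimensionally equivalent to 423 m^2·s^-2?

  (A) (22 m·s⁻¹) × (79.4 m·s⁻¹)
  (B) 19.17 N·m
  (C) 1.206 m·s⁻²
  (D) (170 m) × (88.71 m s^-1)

(A)

Reference: m²·s⁻².
Each option:
  (A) [m·s⁻¹] · [m·s⁻¹] = m²·s⁻²  ← same
  (B) N·m = kg·m·s⁻²·m = kg·m²·s⁻²
  (C) m·s⁻²
  (D) [m] · [m·s⁻¹] = m²·s⁻¹
Only (A) matches m²·s⁻².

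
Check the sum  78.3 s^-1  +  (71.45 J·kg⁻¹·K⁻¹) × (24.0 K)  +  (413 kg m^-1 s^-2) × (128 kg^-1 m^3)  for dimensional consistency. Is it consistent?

No

Expand each in SI base units:
  78.3 s^-1:  s⁻¹
  (71.45 J·kg⁻¹·K⁻¹) × (24.0 K):  [m²·s⁻²·K⁻¹] · [K] = m²·s⁻²
  (413 kg m^-1 s^-2) × (128 kg^-1 m^3):  [kg·m⁻¹·s⁻²] · [kg⁻¹·m³] = m²·s⁻²
The terms do not share a single dimension (m²·s⁻² vs s⁻¹).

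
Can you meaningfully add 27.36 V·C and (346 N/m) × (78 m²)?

Work out the base dimensions of each:
  27.36 V·C:  C·V = s·A·J·C⁻¹ = kg·m²·s⁻²
  (346 N/m) × (78 m²):  [kg·s⁻²] · [m²] = kg·m²·s⁻²
Both are kg·m²·s⁻², so they have the same dimensions and can be added.

Yes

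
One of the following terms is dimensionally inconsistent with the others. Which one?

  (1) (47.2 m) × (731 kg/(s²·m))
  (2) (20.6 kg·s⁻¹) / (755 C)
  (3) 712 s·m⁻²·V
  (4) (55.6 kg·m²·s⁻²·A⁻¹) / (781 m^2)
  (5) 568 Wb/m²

Dimensions:
  (1) [m] · [kg·m⁻¹·s⁻²] = kg·s⁻²
  (2) [kg·s⁻¹] / [s·A] = kg·s⁻²·A⁻¹
  (3) V·s·m⁻² = J·C⁻¹·s·m⁻² = kg·s⁻²·A⁻¹
  (4) [kg·m²·s⁻²·A⁻¹] / [m²] = kg·s⁻²·A⁻¹
  (5) Wb·m⁻² = V·s·m⁻² = kg·s⁻²·A⁻¹
All reduce to kg·s⁻²·A⁻¹ except (1), which is kg·s⁻².

(1)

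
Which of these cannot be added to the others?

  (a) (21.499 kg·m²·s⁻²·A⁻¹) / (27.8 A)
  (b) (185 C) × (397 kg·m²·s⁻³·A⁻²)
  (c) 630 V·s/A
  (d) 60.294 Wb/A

(b)

Work out the base dimensions of each:
  (a) [kg·m²·s⁻²·A⁻¹] / [A] = kg·m²·s⁻²·A⁻²
  (b) [s·A] · [kg·m²·s⁻³·A⁻²] = kg·m²·s⁻²·A⁻¹
  (c) V·s·A⁻¹ = J·C⁻¹·s·A⁻¹ = kg·m²·s⁻²·A⁻²
  (d) Wb·A⁻¹ = V·s·A⁻¹ = kg·m²·s⁻²·A⁻²
All reduce to kg·m²·s⁻²·A⁻² except (b), which is kg·m²·s⁻²·A⁻¹.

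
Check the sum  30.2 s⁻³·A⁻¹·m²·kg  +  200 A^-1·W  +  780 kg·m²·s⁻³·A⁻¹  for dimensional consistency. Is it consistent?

Yes

Dimensions:
  30.2 s⁻³·A⁻¹·m²·kg:  kg·m²·s⁻³·A⁻¹
  200 A^-1·W:  W·A⁻¹ = J·s⁻¹·A⁻¹ = kg·m²·s⁻³·A⁻¹
  780 kg·m²·s⁻³·A⁻¹:  kg·m²·s⁻³·A⁻¹
Every term reduces to kg·m²·s⁻³·A⁻¹.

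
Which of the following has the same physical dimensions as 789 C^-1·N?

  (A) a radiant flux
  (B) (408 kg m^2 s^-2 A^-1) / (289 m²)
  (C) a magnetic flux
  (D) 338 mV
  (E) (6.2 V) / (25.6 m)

(E)

Reference: N·C⁻¹ = kg·m·s⁻²·(s·A)⁻¹ = kg·m·s⁻³·A⁻¹.
Each option:
  (A) [radiant flux] = kg·m²·s⁻³
  (B) [kg·m²·s⁻²·A⁻¹] / [m²] = kg·s⁻²·A⁻¹
  (C) [magnetic flux] = kg·m²·s⁻²·A⁻¹
  (D) V = J·C⁻¹ = kg·m²·s⁻³·A⁻¹
  (E) [kg·m²·s⁻³·A⁻¹] / [m] = kg·m·s⁻³·A⁻¹  ← same
Only (E) matches kg·m·s⁻³·A⁻¹.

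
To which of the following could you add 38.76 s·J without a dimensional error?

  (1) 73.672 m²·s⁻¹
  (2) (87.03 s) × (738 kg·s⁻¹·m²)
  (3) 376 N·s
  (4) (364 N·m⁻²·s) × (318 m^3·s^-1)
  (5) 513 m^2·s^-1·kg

(5)

Reference: J·s = N·m·s = kg·m²·s⁻¹.
Each option:
  (1) m²·s⁻¹
  (2) [s] · [kg·m²·s⁻¹] = kg·m²
  (3) N·s = kg·m·s⁻²·s = kg·m·s⁻¹
  (4) [kg·m⁻¹·s⁻¹] · [m³·s⁻¹] = kg·m²·s⁻²
  (5) kg·m²·s⁻¹  ← same
Only (5) matches kg·m²·s⁻¹.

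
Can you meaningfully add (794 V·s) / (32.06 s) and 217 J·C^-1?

Dimensions:
  (794 V·s) / (32.06 s):  [kg·m²·s⁻²·A⁻¹] / [s] = kg·m²·s⁻³·A⁻¹
  217 J·C^-1:  J·C⁻¹ = N·m·(s·A)⁻¹ = kg·m²·s⁻³·A⁻¹
Both are kg·m²·s⁻³·A⁻¹, so they have the same dimensions and can be added.

Yes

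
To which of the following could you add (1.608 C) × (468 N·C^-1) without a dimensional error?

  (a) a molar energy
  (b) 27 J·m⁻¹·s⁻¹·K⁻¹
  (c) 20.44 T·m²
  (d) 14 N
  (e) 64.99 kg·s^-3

(d)

Reference: [s·A] · [kg·m·s⁻³·A⁻¹] = kg·m·s⁻².
Each option:
  (a) [molar energy] = kg·m²·s⁻²·mol⁻¹
  (b) J·s⁻¹·m⁻¹·K⁻¹ = N·m·s⁻¹·m⁻¹·K⁻¹ = kg·m·s⁻³·K⁻¹
  (c) T·m² = Wb·m⁻²·m² = kg·m²·s⁻²·A⁻¹
  (d) N = kg·m·s⁻²  ← same
  (e) kg·s⁻³
Only (d) matches kg·m·s⁻².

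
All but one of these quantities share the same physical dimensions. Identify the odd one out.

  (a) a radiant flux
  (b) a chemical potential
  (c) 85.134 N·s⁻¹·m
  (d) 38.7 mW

(b)

Work out the base dimensions of each:
  (a) [radiant flux] = kg·m²·s⁻³
  (b) [chemical potential] = kg·m²·s⁻²·mol⁻¹
  (c) N·m·s⁻¹ = kg·m·s⁻²·m·s⁻¹ = kg·m²·s⁻³
  (d) W = J·s⁻¹ = kg·m²·s⁻³
All reduce to kg·m²·s⁻³ except (b), which is kg·m²·s⁻²·mol⁻¹.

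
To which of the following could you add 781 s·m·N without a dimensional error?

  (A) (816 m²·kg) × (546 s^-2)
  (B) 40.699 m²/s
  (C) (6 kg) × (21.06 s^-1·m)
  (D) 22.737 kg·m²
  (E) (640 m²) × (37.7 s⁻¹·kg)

(E)

Reference: N·m·s = kg·m·s⁻²·m·s = kg·m²·s⁻¹.
Each option:
  (A) [kg·m²] · [s⁻²] = kg·m²·s⁻²
  (B) m²·s⁻¹
  (C) [kg] · [m·s⁻¹] = kg·m·s⁻¹
  (D) kg·m²
  (E) [m²] · [kg·s⁻¹] = kg·m²·s⁻¹  ← same
Only (E) matches kg·m²·s⁻¹.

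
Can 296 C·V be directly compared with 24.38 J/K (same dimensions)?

No

Work out the base dimensions of each:
  296 C·V:  C·V = s·A·J·C⁻¹ = kg·m²·s⁻²
  24.38 J/K:  J·K⁻¹ = N·m·K⁻¹ = kg·m²·s⁻²·K⁻¹
kg·m²·s⁻² ≠ kg·m²·s⁻²·K⁻¹, so they cannot be added.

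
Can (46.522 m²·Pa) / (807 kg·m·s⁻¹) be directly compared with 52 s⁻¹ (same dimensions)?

Expand each in SI base units:
  (46.522 m²·Pa) / (807 kg·m·s⁻¹):  [kg·m·s⁻²] / [kg·m·s⁻¹] = s⁻¹
  52 s⁻¹:  s⁻¹
Both are s⁻¹, so they have the same dimensions and can be added.

Yes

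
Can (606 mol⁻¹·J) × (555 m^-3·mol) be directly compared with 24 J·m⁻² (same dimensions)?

No

Dimensions:
  (606 mol⁻¹·J) × (555 m^-3·mol):  [kg·m²·s⁻²·mol⁻¹] · [m⁻³·mol] = kg·m⁻¹·s⁻²
  24 J·m⁻²:  J·m⁻² = N·m·m⁻² = kg·s⁻²
kg·m⁻¹·s⁻² ≠ kg·s⁻², so they cannot be added.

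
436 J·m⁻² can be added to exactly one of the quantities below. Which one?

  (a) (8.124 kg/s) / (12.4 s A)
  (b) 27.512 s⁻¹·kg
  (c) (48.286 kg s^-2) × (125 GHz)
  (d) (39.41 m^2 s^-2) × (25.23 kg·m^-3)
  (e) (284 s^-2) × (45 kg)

Reference: J·m⁻² = N·m·m⁻² = kg·s⁻².
Each option:
  (a) [kg·s⁻¹] / [s·A] = kg·s⁻²·A⁻¹
  (b) kg·s⁻¹
  (c) [kg·s⁻²] · [s⁻¹] = kg·s⁻³
  (d) [m²·s⁻²] · [kg·m⁻³] = kg·m⁻¹·s⁻²
  (e) [s⁻²] · [kg] = kg·s⁻²  ← same
Only (e) matches kg·s⁻².

(e)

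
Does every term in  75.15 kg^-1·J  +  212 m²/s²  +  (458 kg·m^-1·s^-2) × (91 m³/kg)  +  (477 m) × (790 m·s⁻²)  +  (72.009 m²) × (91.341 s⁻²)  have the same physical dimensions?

Dimensions:
  75.15 kg^-1·J:  J·kg⁻¹ = N·m·kg⁻¹ = m²·s⁻²
  212 m²/s²:  m²·s⁻²
  (458 kg·m^-1·s^-2) × (91 m³/kg):  [kg·m⁻¹·s⁻²] · [kg⁻¹·m³] = m²·s⁻²
  (477 m) × (790 m·s⁻²):  [m] · [m·s⁻²] = m²·s⁻²
  (72.009 m²) × (91.341 s⁻²):  [m²] · [s⁻²] = m²·s⁻²
Every term reduces to m²·s⁻².

Yes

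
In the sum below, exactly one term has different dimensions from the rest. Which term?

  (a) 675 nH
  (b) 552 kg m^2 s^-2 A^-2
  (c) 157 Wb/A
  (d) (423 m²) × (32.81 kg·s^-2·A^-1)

Dimensions:
  (a) H = V·s·A⁻¹ = kg·m²·s⁻²·A⁻²
  (b) kg·m²·s⁻²·A⁻²
  (c) Wb·A⁻¹ = V·s·A⁻¹ = kg·m²·s⁻²·A⁻²
  (d) [m²] · [kg·s⁻²·A⁻¹] = kg·m²·s⁻²·A⁻¹
All reduce to kg·m²·s⁻²·A⁻² except (d), which is kg·m²·s⁻²·A⁻¹.

(d)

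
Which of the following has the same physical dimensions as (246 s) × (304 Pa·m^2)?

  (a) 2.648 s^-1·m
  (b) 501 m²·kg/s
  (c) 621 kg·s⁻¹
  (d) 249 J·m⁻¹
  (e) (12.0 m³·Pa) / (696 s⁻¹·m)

Reference: [s] · [kg·m·s⁻²] = kg·m·s⁻¹.
Each option:
  (a) m·s⁻¹
  (b) kg·m²·s⁻¹
  (c) kg·s⁻¹
  (d) J·m⁻¹ = N·m·m⁻¹ = kg·m·s⁻²
  (e) [kg·m²·s⁻²] / [m·s⁻¹] = kg·m·s⁻¹  ← same
Only (e) matches kg·m·s⁻¹.

(e)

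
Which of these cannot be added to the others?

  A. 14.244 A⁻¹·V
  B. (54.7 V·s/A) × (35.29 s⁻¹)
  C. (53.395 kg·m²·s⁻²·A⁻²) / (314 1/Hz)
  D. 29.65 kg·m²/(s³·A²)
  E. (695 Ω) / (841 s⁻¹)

Reduce each to base SI dimensions:
  A. V·A⁻¹ = J·C⁻¹·A⁻¹ = kg·m²·s⁻³·A⁻²
  B. [kg·m²·s⁻²·A⁻²] · [s⁻¹] = kg·m²·s⁻³·A⁻²
  C. [kg·m²·s⁻²·A⁻²] / [s] = kg·m²·s⁻³·A⁻²
  D. kg·m²·s⁻³·A⁻²
  E. [kg·m²·s⁻³·A⁻²] / [s⁻¹] = kg·m²·s⁻²·A⁻²
All reduce to kg·m²·s⁻³·A⁻² except E., which is kg·m²·s⁻²·A⁻².

E.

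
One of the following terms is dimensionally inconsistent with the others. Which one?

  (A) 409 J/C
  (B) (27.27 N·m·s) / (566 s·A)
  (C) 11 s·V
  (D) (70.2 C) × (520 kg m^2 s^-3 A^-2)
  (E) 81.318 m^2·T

(A)

In SI base units:
  (A) J·C⁻¹ = N·m·(s·A)⁻¹ = kg·m²·s⁻³·A⁻¹
  (B) [kg·m²·s⁻¹] / [s·A] = kg·m²·s⁻²·A⁻¹
  (C) V·s = J·C⁻¹·s = kg·m²·s⁻²·A⁻¹
  (D) [s·A] · [kg·m²·s⁻³·A⁻²] = kg·m²·s⁻²·A⁻¹
  (E) T·m² = Wb·m⁻²·m² = kg·m²·s⁻²·A⁻¹
All reduce to kg·m²·s⁻²·A⁻¹ except (A), which is kg·m²·s⁻³·A⁻¹.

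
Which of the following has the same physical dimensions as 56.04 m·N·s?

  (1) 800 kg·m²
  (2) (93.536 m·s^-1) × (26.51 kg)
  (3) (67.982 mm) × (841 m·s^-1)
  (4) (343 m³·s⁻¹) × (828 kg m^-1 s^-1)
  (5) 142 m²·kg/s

Reference: N·m·s = kg·m·s⁻²·m·s = kg·m²·s⁻¹.
Each option:
  (1) kg·m²
  (2) [m·s⁻¹] · [kg] = kg·m·s⁻¹
  (3) [m] · [m·s⁻¹] = m²·s⁻¹
  (4) [m³·s⁻¹] · [kg·m⁻¹·s⁻¹] = kg·m²·s⁻²
  (5) kg·m²·s⁻¹  ← same
Only (5) matches kg·m²·s⁻¹.

(5)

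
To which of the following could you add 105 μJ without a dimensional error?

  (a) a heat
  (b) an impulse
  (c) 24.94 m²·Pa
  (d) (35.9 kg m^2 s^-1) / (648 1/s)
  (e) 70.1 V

(a)

Reference: J = N·m = kg·m²·s⁻².
Each option:
  (a) [heat] = kg·m²·s⁻²  ← same
  (b) [impulse] = kg·m·s⁻¹
  (c) Pa·m² = N·m⁻²·m² = kg·m·s⁻²
  (d) [kg·m²·s⁻¹] / [s⁻¹] = kg·m²
  (e) V = J·C⁻¹ = kg·m²·s⁻³·A⁻¹
Only (a) matches kg·m²·s⁻².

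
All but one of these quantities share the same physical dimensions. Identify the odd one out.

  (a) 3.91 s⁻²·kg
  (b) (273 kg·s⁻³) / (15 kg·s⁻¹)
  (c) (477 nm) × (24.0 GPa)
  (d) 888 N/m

(b)

Reduce each to base SI dimensions:
  (a) kg·s⁻²
  (b) [kg·s⁻³] / [kg·s⁻¹] = s⁻²
  (c) [m] · [kg·m⁻¹·s⁻²] = kg·s⁻²
  (d) N·m⁻¹ = kg·m·s⁻²·m⁻¹ = kg·s⁻²
All reduce to kg·s⁻² except (b), which is s⁻².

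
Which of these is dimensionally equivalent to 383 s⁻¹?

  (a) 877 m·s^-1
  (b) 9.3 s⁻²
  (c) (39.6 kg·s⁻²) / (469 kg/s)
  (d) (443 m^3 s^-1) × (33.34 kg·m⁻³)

(c)

Reference: s⁻¹.
Each option:
  (a) m·s⁻¹
  (b) s⁻²
  (c) [kg·s⁻²] / [kg·s⁻¹] = s⁻¹  ← same
  (d) [m³·s⁻¹] · [kg·m⁻³] = kg·s⁻¹
Only (c) matches s⁻¹.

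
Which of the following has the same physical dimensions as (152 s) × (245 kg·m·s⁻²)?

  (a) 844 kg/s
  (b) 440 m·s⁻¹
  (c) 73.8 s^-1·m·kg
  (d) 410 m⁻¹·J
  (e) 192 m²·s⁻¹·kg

Reference: [s] · [kg·m·s⁻²] = kg·m·s⁻¹.
Each option:
  (a) kg·s⁻¹
  (b) m·s⁻¹
  (c) kg·m·s⁻¹  ← same
  (d) J·m⁻¹ = N·m·m⁻¹ = kg·m·s⁻²
  (e) kg·m²·s⁻¹
Only (c) matches kg·m·s⁻¹.

(c)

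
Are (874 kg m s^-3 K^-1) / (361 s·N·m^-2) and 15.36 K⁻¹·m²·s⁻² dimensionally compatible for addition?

Yes

In SI base units:
  (874 kg m s^-3 K^-1) / (361 s·N·m^-2):  [kg·m·s⁻³·K⁻¹] / [kg·m⁻¹·s⁻¹] = m²·s⁻²·K⁻¹
  15.36 K⁻¹·m²·s⁻²:  m²·s⁻²·K⁻¹
Both are m²·s⁻²·K⁻¹, so they have the same dimensions and can be added.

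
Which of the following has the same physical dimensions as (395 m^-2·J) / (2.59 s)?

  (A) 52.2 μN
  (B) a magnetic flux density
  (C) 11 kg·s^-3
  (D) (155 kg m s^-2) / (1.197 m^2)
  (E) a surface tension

Reference: [kg·s⁻²] / [s] = kg·s⁻³.
Each option:
  (A) N = kg·m·s⁻²
  (B) [magnetic flux density] = kg·s⁻²·A⁻¹
  (C) kg·s⁻³  ← same
  (D) [kg·m·s⁻²] / [m²] = kg·m⁻¹·s⁻²
  (E) [surface tension] = kg·s⁻²
Only (C) matches kg·s⁻³.

(C)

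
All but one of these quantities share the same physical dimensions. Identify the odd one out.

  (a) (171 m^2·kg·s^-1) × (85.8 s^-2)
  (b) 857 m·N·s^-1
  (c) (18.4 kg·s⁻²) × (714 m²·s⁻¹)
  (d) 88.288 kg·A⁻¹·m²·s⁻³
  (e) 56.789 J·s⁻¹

(d)

Dimensions:
  (a) [kg·m²·s⁻¹] · [s⁻²] = kg·m²·s⁻³
  (b) N·m·s⁻¹ = kg·m·s⁻²·m·s⁻¹ = kg·m²·s⁻³
  (c) [kg·s⁻²] · [m²·s⁻¹] = kg·m²·s⁻³
  (d) kg·m²·s⁻³·A⁻¹
  (e) J·s⁻¹ = N·m·s⁻¹ = kg·m²·s⁻³
All reduce to kg·m²·s⁻³ except (d), which is kg·m²·s⁻³·A⁻¹.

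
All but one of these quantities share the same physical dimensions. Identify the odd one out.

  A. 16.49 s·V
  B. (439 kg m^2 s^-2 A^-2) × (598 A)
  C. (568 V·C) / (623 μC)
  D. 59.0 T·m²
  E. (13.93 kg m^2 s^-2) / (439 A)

C.

In SI base units:
  A. V·s = J·C⁻¹·s = kg·m²·s⁻²·A⁻¹
  B. [kg·m²·s⁻²·A⁻²] · [A] = kg·m²·s⁻²·A⁻¹
  C. [kg·m²·s⁻²] / [s·A] = kg·m²·s⁻³·A⁻¹
  D. T·m² = Wb·m⁻²·m² = kg·m²·s⁻²·A⁻¹
  E. [kg·m²·s⁻²] / [A] = kg·m²·s⁻²·A⁻¹
All reduce to kg·m²·s⁻²·A⁻¹ except C., which is kg·m²·s⁻³·A⁻¹.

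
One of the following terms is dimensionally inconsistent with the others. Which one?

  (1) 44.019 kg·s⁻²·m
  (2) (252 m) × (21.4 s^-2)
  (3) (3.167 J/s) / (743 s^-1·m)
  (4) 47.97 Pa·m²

(2)

Reduce each to base SI dimensions:
  (1) kg·m·s⁻²
  (2) [m] · [s⁻²] = m·s⁻²
  (3) [kg·m²·s⁻³] / [m·s⁻¹] = kg·m·s⁻²
  (4) Pa·m² = N·m⁻²·m² = kg·m·s⁻²
All reduce to kg·m·s⁻² except (2), which is m·s⁻².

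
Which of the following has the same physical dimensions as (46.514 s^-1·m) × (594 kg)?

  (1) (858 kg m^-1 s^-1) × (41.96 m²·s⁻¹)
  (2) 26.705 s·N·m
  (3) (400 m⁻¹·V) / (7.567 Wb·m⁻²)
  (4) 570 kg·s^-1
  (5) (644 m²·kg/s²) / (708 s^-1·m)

(5)

Reference: [m·s⁻¹] · [kg] = kg·m·s⁻¹.
Each option:
  (1) [kg·m⁻¹·s⁻¹] · [m²·s⁻¹] = kg·m·s⁻²
  (2) N·m·s = kg·m·s⁻²·m·s = kg·m²·s⁻¹
  (3) [kg·m·s⁻³·A⁻¹] / [kg·s⁻²·A⁻¹] = m·s⁻¹
  (4) kg·s⁻¹
  (5) [kg·m²·s⁻²] / [m·s⁻¹] = kg·m·s⁻¹  ← same
Only (5) matches kg·m·s⁻¹.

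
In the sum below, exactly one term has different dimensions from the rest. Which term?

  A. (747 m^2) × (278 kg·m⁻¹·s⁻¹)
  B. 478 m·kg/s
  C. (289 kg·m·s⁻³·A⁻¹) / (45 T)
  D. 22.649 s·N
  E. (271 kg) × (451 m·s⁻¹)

Expand each in SI base units:
  A. [m²] · [kg·m⁻¹·s⁻¹] = kg·m·s⁻¹
  B. kg·m·s⁻¹
  C. [kg·m·s⁻³·A⁻¹] / [kg·s⁻²·A⁻¹] = m·s⁻¹
  D. N·s = kg·m·s⁻²·s = kg·m·s⁻¹
  E. [kg] · [m·s⁻¹] = kg·m·s⁻¹
All reduce to kg·m·s⁻¹ except C., which is m·s⁻¹.

C.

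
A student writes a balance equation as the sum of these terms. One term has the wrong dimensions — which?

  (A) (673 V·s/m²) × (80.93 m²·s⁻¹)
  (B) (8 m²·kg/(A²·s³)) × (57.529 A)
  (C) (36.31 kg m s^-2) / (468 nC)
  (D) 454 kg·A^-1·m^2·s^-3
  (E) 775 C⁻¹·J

Dimensions:
  (A) [kg·s⁻²·A⁻¹] · [m²·s⁻¹] = kg·m²·s⁻³·A⁻¹
  (B) [kg·m²·s⁻³·A⁻²] · [A] = kg·m²·s⁻³·A⁻¹
  (C) [kg·m·s⁻²] / [s·A] = kg·m·s⁻³·A⁻¹
  (D) kg·m²·s⁻³·A⁻¹
  (E) J·C⁻¹ = N·m·(s·A)⁻¹ = kg·m²·s⁻³·A⁻¹
All reduce to kg·m²·s⁻³·A⁻¹ except (C), which is kg·m·s⁻³·A⁻¹.

(C)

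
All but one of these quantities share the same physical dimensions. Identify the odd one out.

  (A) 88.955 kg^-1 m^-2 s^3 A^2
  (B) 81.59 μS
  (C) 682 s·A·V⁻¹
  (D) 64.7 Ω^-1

(C)

Expand each in SI base units:
  (A) kg⁻¹·m⁻²·s³·A²
  (B) S = Ω⁻¹ = kg⁻¹·m⁻²·s³·A²
  (C) A·s·V⁻¹ = A·s·(J·C⁻¹)⁻¹ = kg⁻¹·m⁻²·s⁴·A²
  (D) Ω⁻¹ = (V·A⁻¹)⁻¹ = kg⁻¹·m⁻²·s³·A²
All reduce to kg⁻¹·m⁻²·s³·A² except (C), which is kg⁻¹·m⁻²·s⁴·A².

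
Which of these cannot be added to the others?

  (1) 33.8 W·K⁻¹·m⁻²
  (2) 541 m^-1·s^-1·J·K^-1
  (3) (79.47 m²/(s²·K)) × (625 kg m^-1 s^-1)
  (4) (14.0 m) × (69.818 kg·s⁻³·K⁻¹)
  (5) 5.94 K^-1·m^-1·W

(1)

Dimensions:
  (1) W·m⁻²·K⁻¹ = J·s⁻¹·m⁻²·K⁻¹ = kg·s⁻³·K⁻¹
  (2) J·s⁻¹·m⁻¹·K⁻¹ = N·m·s⁻¹·m⁻¹·K⁻¹ = kg·m·s⁻³·K⁻¹
  (3) [m²·s⁻²·K⁻¹] · [kg·m⁻¹·s⁻¹] = kg·m·s⁻³·K⁻¹
  (4) [m] · [kg·s⁻³·K⁻¹] = kg·m·s⁻³·K⁻¹
  (5) W·m⁻¹·K⁻¹ = J·s⁻¹·m⁻¹·K⁻¹ = kg·m·s⁻³·K⁻¹
All reduce to kg·m·s⁻³·K⁻¹ except (1), which is kg·s⁻³·K⁻¹.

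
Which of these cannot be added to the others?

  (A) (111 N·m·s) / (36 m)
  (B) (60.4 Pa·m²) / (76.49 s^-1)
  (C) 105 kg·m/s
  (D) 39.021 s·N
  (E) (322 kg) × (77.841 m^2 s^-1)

Reduce each to base SI dimensions:
  (A) [kg·m²·s⁻¹] / [m] = kg·m·s⁻¹
  (B) [kg·m·s⁻²] / [s⁻¹] = kg·m·s⁻¹
  (C) kg·m·s⁻¹
  (D) N·s = kg·m·s⁻²·s = kg·m·s⁻¹
  (E) [kg] · [m²·s⁻¹] = kg·m²·s⁻¹
All reduce to kg·m·s⁻¹ except (E), which is kg·m²·s⁻¹.

(E)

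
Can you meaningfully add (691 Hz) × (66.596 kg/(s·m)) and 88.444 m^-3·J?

In SI base units:
  (691 Hz) × (66.596 kg/(s·m)):  [s⁻¹] · [kg·m⁻¹·s⁻¹] = kg·m⁻¹·s⁻²
  88.444 m^-3·J:  J·m⁻³ = N·m·m⁻³ = kg·m⁻¹·s⁻²
Both are kg·m⁻¹·s⁻², so they have the same dimensions and can be added.

Yes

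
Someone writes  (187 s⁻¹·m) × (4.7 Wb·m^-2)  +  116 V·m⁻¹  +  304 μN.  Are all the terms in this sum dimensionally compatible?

Expand each in SI base units:
  (187 s⁻¹·m) × (4.7 Wb·m^-2):  [m·s⁻¹] · [kg·s⁻²·A⁻¹] = kg·m·s⁻³·A⁻¹
  116 V·m⁻¹:  V·m⁻¹ = J·C⁻¹·m⁻¹ = kg·m·s⁻³·A⁻¹
  304 μN:  N = kg·m·s⁻²
The terms do not share a single dimension (kg·m·s⁻² vs kg·m·s⁻³·A⁻¹).

No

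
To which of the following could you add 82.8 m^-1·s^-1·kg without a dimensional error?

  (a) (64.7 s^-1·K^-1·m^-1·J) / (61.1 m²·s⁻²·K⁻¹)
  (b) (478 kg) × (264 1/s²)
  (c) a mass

Reference: kg·m⁻¹·s⁻¹.
Each option:
  (a) [kg·m·s⁻³·K⁻¹] / [m²·s⁻²·K⁻¹] = kg·m⁻¹·s⁻¹  ← same
  (b) [kg] · [s⁻²] = kg·s⁻²
  (c) [mass] = kg
Only (a) matches kg·m⁻¹·s⁻¹.

(a)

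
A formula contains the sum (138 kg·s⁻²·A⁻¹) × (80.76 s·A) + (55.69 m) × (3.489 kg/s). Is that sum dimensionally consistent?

No

Reduce each to base SI dimensions:
  (138 kg·s⁻²·A⁻¹) × (80.76 s·A):  [kg·s⁻²·A⁻¹] · [s·A] = kg·s⁻¹
  (55.69 m) × (3.489 kg/s):  [m] · [kg·s⁻¹] = kg·m·s⁻¹
kg·s⁻¹ ≠ kg·m·s⁻¹, so they cannot be added.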